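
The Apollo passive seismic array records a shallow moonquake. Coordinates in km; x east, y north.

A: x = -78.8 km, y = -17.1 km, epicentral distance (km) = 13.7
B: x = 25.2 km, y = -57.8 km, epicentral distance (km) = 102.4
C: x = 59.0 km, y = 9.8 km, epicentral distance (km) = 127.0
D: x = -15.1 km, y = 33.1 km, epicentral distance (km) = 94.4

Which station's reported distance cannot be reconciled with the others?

Solve using three stations at a time. Using A, B, C (subtract circle equations pairwise → linear system) gives (x, y) ≈ (-66.2, -11.6).
Distances from that point to each station vs reported:
  A: calculated 13.8 vs reported 13.7 → residual 0.1 km
  B: calculated 102.4 vs reported 102.4 → residual 0.0 km
  C: calculated 127.0 vs reported 127.0 → residual 0.0 km
  D: calculated 67.9 vs reported 94.4 → residual 26.5 km
A, B, C are mutually consistent (residuals ≈ 0); D is off by 26.5 km.

D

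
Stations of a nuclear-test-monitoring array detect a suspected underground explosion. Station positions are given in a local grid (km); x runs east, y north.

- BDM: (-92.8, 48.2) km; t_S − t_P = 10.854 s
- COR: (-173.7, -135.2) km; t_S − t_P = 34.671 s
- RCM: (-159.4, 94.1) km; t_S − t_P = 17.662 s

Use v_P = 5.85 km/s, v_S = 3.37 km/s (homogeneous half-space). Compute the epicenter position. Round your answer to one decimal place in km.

Distance from S−P lag: d = Δt · v_P v_S / (v_P − v_S) = Δt · (5.85·3.37)/(5.85−3.37) ≈ 7.9494·Δt.
So d_BDM = 86.28, d_COR = 275.61, d_RCM = 140.40 km.
Circle about each station: (x + 92.8)² + (y − 48.2)² = 86.28²; (x + 173.7)² + (y + 135.2)² = 275.61²; (x + 159.4)² + (y − 94.1)² = 140.40².
Subtracting pairs of circle equations eliminates x²+y² and gives linear equations (the radical axes):
-161.8 x − 366.8 y = -31000.98
-133.2 x + 91.8 y = 11060.17
Solving the 2×2 system: x ≈ -19.0, y ≈ 92.9 km.

x ≈ -19.0 km, y ≈ 92.9 km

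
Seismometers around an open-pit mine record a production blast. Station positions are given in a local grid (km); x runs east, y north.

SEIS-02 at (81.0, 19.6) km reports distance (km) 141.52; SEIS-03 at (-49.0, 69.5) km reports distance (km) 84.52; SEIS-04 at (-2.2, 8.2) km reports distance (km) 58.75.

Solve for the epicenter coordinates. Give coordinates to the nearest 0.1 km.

-56.3 km east, -14.7 km north

Circle about each station: (x − 81.0)² + (y − 19.6)² = 141.52²; (x + 49.0)² + (y − 69.5)² = 84.52²; (x + 2.2)² + (y − 8.2)² = 58.75².
Subtracting pairs of circle equations eliminates x²+y² and gives linear equations (the radical axes):
-260.0 x + 99.8 y = 13170.37
-166.4 x − 22.8 y = 9703.27
Solving the 2×2 system: x ≈ -56.3, y ≈ -14.7 km.
Check against SEIS-02 (with the unrounded x, y): √((x − 81.0)²+(y − 19.6)²) = 141.52 ≈ 141.52 km. ✓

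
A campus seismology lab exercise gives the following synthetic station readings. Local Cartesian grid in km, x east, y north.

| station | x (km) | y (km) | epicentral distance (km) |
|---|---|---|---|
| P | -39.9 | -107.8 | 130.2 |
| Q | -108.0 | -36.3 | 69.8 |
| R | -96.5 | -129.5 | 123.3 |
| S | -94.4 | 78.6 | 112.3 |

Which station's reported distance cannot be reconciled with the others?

P

Solve using three stations at a time. Using Q, R, S (subtract circle equations pairwise → linear system) gives (x, y) ≈ (-39.9, -19.8).
Distances from that point to each station vs reported:
  P: calculated 88.0 vs reported 130.2 → residual 42.2 km
  Q: calculated 70.1 vs reported 69.8 → residual 0.3 km
  R: calculated 123.5 vs reported 123.3 → residual 0.2 km
  S: calculated 112.5 vs reported 112.3 → residual 0.2 km
Q, R, S are mutually consistent (residuals ≈ 0); P is off by 42.2 km.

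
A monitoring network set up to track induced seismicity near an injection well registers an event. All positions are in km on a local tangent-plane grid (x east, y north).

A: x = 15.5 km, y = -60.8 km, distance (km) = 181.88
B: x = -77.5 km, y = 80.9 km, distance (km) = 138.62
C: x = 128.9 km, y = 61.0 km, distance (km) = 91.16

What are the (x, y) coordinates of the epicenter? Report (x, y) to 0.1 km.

x ≈ 56.5 km, y ≈ 116.4 km

Circle about each station: (x − 15.5)² + (y + 60.8)² = 181.88²; (x + 77.5)² + (y − 80.9)² = 138.62²; (x − 128.9)² + (y − 61.0)² = 91.16².
Subtracting pairs of circle equations eliminates x²+y² and gives linear equations (the radical axes):
-186.0 x + 283.4 y = 22479.00
226.8 x + 243.6 y = 41169.51
Solving the 2×2 system: x ≈ 56.5, y ≈ 116.4 km.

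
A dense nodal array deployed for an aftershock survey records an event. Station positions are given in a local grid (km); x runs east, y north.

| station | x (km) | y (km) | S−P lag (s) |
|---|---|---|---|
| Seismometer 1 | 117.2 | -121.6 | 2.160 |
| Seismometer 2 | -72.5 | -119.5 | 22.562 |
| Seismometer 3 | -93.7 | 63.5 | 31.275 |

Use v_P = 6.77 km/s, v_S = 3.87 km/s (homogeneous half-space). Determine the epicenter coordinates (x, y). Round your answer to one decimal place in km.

x ≈ 131.0 km, y ≈ -107.8 km

Distance from S−P lag: d = Δt · v_P v_S / (v_P − v_S) = Δt · (6.77·3.87)/(6.77−3.87) ≈ 9.0344·Δt.
So d_Seismometer 1 = 19.51, d_Seismometer 2 = 203.84, d_Seismometer 3 = 282.55 km.
Circle about each station: (x − 117.2)² + (y + 121.6)² = 19.51²; (x + 72.5)² + (y + 119.5)² = 203.84²; (x + 93.7)² + (y − 63.5)² = 282.55².
Subtracting the Seismometer 1 equation from the Seismometer 2 and Seismometer 3 equations removes the quadratic terms:
-379.4 x + 4.2 y = -50156.01
-421.8 x + 370.2 y = -95164.32
Solving the 2×2 system: x ≈ 131.0, y ≈ -107.8 km.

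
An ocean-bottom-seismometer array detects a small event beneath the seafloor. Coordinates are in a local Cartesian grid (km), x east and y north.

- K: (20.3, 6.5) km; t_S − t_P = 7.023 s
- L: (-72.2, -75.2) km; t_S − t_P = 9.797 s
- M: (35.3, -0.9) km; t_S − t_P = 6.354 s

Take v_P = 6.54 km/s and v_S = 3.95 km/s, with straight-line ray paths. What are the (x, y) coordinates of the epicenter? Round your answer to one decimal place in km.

Distance from S−P lag: d = Δt · v_P v_S / (v_P − v_S) = Δt · (6.54·3.95)/(6.54−3.95) ≈ 9.9741·Δt.
So d_K = 70.05, d_L = 97.72, d_M = 63.38 km.
Circle about each station: (x − 20.3)² + (y − 6.5)² = 70.05²; (x + 72.2)² + (y + 75.2)² = 97.72²; (x − 35.3)² + (y + 0.9)² = 63.38².
Subtracting pairs of circle equations eliminates x²+y² and gives linear equations (the radical axes):
-185.0 x − 163.4 y = 5771.34
30.0 x − 14.8 y = 1682.54
Solving the 2×2 system: x ≈ 24.8, y ≈ -63.4 km.
Check against K (with the unrounded x, y): √((x − 20.3)²+(y − 6.5)²) = 70.05 ≈ 70.05 km. ✓

(24.8, -63.4)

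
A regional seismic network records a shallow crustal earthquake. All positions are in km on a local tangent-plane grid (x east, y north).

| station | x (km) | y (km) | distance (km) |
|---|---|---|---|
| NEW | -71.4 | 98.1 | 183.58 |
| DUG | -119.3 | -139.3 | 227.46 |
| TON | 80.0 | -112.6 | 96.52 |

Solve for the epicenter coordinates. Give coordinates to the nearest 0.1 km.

x ≈ 72.1 km, y ≈ -16.4 km

Circle about each station: (x + 71.4)² + (y − 98.1)² = 183.58²; (x + 119.3)² + (y + 139.3)² = 227.46²; (x − 80.0)² + (y + 112.6)² = 96.52².
Subtracting pairs of circle equations eliminates x²+y² and gives linear equations (the radical axes):
-95.8 x − 474.8 y = 878.97
302.8 x − 421.4 y = 28742.70
Solving the 2×2 system: x ≈ 72.1, y ≈ -16.4 km.
Check against NEW (with the unrounded x, y): √((x + 71.4)²+(y − 98.1)²) = 183.58 ≈ 183.58 km. ✓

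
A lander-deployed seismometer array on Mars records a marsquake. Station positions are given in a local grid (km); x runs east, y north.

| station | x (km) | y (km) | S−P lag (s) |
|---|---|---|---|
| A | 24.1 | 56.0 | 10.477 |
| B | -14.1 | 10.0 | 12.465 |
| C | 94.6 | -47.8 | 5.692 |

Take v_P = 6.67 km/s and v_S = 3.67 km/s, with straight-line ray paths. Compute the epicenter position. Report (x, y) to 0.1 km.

Distance from S−P lag: d = Δt · v_P v_S / (v_P − v_S) = Δt · (6.67·3.67)/(6.67−3.67) ≈ 8.1596·Δt.
So d_A = 85.49, d_B = 101.71, d_C = 46.44 km.
Circle about each station: (x − 24.1)² + (y − 56.0)² = 85.49²; (x + 14.1)² + (y − 10.0)² = 101.71²; (x − 94.6)² + (y + 47.8)² = 46.44².
Subtracting pairs of circle equations eliminates x²+y² and gives linear equations (the radical axes):
-76.4 x − 92.0 y = -6454.38
141.0 x − 207.6 y = 12669.06
Solving the 2×2 system: x ≈ 86.9, y ≈ -2.0 km.

x ≈ 86.9 km, y ≈ -2.0 km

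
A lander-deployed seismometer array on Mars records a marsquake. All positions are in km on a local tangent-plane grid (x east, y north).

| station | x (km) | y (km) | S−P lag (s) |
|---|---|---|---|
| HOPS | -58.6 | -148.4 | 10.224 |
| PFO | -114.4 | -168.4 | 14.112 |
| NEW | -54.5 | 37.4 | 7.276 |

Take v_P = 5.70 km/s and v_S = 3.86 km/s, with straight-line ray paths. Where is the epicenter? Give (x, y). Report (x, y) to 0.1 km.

(-8.9, -36.7)

Distance from S−P lag: d = Δt · v_P v_S / (v_P − v_S) = Δt · (5.70·3.86)/(5.70−3.86) ≈ 11.9576·Δt.
So d_HOPS = 122.25, d_PFO = 168.75, d_NEW = 87.00 km.
Circle about each station: (x + 58.6)² + (y + 148.4)² = 122.25²; (x + 114.4)² + (y + 168.4)² = 168.75²; (x + 54.5)² + (y − 37.4)² = 87.00².
Subtracting the HOPS equation from the PFO and NEW equations removes the quadratic terms:
-111.6 x − 40.0 y = 2457.90
8.2 x + 371.6 y = -13711.45
Solving the 2×2 system: x ≈ -8.9, y ≈ -36.7 km.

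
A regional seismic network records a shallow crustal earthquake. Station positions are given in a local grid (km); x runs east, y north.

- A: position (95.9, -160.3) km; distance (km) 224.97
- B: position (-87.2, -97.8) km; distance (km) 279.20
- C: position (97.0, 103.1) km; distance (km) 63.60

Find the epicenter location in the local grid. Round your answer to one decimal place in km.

Circle about each station: (x − 95.9)² + (y + 160.3)² = 224.97²; (x + 87.2)² + (y + 97.8)² = 279.20²; (x − 97.0)² + (y − 103.1)² = 63.60².
Subtracting pairs of circle equations eliminates x²+y² and gives linear equations (the radical axes):
-366.2 x + 125.0 y = -45065.36
2.2 x + 526.8 y = 31712.25
Solving the 2×2 system: x ≈ 143.4, y ≈ 59.6 km.

143.4 km east, 59.6 km north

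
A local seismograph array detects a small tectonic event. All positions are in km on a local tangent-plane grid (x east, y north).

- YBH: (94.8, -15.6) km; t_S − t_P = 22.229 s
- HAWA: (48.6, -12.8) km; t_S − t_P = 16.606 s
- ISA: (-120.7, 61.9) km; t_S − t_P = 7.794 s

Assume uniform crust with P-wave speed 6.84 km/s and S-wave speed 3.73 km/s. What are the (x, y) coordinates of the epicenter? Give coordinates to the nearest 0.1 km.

(-86.0, 8.2)

Distance from S−P lag: d = Δt · v_P v_S / (v_P − v_S) = Δt · (6.84·3.73)/(6.84−3.73) ≈ 8.2036·Δt.
So d_YBH = 182.36, d_HAWA = 136.23, d_ISA = 63.94 km.
Circle about each station: (x − 94.8)² + (y + 15.6)² = 182.36²; (x − 48.6)² + (y + 12.8)² = 136.23²; (x + 120.7)² + (y − 61.9)² = 63.94².
Subtracting the YBH equation from the HAWA and ISA equations removes the quadratic terms:
-92.4 x + 5.6 y = 7991.96
-431.0 x + 155.0 y = 38336.55
Solving the 2×2 system: x ≈ -86.0, y ≈ 8.2 km.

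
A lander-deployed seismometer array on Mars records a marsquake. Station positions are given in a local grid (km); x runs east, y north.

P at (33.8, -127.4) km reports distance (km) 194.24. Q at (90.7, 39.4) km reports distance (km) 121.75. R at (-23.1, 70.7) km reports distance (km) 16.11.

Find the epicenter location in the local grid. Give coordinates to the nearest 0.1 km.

Circle about each station: (x − 33.8)² + (y + 127.4)² = 194.24²; (x − 90.7)² + (y − 39.4)² = 121.75²; (x + 23.1)² + (y − 70.7)² = 16.11².
Subtracting the P equation from the Q and R equations removes the quadratic terms:
113.8 x + 333.6 y = 15311.77
-113.8 x + 396.2 y = 25628.55
Solving the 2×2 system: x ≈ -29.9, y ≈ 56.1 km.

x ≈ -29.9 km, y ≈ 56.1 km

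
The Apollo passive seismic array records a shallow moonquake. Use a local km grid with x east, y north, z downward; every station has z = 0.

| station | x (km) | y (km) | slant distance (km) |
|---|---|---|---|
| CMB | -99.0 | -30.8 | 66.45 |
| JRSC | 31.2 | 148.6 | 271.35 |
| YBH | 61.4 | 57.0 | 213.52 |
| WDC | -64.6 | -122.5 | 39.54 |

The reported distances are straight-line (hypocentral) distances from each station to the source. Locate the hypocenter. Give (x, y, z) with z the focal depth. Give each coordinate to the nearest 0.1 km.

Each station gives a sphere (x−x_i)² + (y−y_i)² + z² = d_i² (stations at z=0).
Subtracting the CMB sphere from JRSC and YBH: z² cancels, leaving linear equations in x and y:
260.4 x + 358.8 y = -56909.46
320.8 x + 175.6 y = -44905.87
Solving: x ≈ -88.198, y ≈ -94.600 km (keep extra digits for the depth step; rounded: -88.2, -94.6).
Then from the CMB sphere: z² = 66.45² − (x + 99.0)² − (y + 30.8)² with x = -88.198, y = -94.600, so z ≈ 15.116 ≈ 15.1 km.

(-88.2, -94.6, 15.1)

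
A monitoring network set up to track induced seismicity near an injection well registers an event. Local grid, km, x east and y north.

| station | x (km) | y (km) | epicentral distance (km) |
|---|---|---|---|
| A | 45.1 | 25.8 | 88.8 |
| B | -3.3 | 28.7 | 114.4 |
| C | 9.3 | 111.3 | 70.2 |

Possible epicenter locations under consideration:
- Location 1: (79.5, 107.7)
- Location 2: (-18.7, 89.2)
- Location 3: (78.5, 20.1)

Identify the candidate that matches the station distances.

Location 1

For each candidate, compare |candidate − station| to the reported distance:
Location 1: residuals A 0.0, B 0.0, C 0.1 → max 0.1 km
Location 2: residuals A 1.1, B 52.0, C 34.5 → max 52.0 km
Location 3: residuals A 54.9, B 32.1, C 44.3 → max 54.9 km
Only Location 1 has all residuals ≈ 0.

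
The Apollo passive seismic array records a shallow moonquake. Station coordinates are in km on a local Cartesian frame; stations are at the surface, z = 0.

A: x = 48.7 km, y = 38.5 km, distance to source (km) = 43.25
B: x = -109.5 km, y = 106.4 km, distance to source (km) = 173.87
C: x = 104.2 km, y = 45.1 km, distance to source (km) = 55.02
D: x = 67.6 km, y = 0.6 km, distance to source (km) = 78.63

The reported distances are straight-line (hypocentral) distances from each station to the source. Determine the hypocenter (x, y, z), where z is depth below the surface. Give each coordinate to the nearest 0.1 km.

(61.7, 78.2, 11.2)

Each station gives a sphere (x−x_i)² + (y−y_i)² + z² = d_i² (stations at z=0).
Subtracting the A sphere from B and C: z² cancels, leaving linear equations in x and y:
-316.4 x + 135.8 y = -8902.94
111.0 x + 13.2 y = 7881.07
Solving: x ≈ 61.701, y ≈ 78.199 km (keep extra digits for the depth step; rounded: 61.7, 78.2).
Then from the A sphere: z² = 43.25² − (x − 48.7)² − (y − 38.5)² with x = 61.701, y = 78.199, so z ≈ 11.204 ≈ 11.2 km.
Check against D (with the unrounded solution): distance 78.62 ≈ 78.63 km. ✓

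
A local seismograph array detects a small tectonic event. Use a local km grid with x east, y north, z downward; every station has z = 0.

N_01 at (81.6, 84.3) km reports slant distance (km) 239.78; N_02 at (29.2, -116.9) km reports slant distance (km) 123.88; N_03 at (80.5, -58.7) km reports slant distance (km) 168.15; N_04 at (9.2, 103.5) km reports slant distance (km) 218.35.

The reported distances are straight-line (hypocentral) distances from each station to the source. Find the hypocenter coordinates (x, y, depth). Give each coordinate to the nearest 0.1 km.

Each station gives a sphere (x−x_i)² + (y−y_i)² + z² = d_i² (stations at z=0).
Subtracting the N_01 sphere from N_02 and N_03: z² cancels, leaving linear equations in x and y:
-104.8 x − 402.4 y = 42901.39
-2.2 x − 286.0 y = 25380.92
Solving: x ≈ -70.701, y ≈ -88.201 km (keep extra digits for the depth step; rounded: -70.7, -88.2).
Then from the N_01 sphere: z² = 239.78² − (x − 81.6)² − (y − 84.3)² with x = -70.701, y = -88.201, so z ≈ 67.396 ≈ 67.4 km.
Check against N_04 (with the unrounded solution): distance 218.35 ≈ 218.35 km. ✓

x ≈ -70.7 km, y ≈ -88.2 km, depth ≈ 67.4 km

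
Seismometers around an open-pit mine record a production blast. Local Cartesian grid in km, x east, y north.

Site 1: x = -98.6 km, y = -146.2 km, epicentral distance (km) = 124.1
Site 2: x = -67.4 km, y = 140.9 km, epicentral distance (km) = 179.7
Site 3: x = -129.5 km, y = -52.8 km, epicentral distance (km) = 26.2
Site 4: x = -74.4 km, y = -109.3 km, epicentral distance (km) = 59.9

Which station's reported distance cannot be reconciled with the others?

Solve using three stations at a time. Using Site 1, Site 2, Site 3 (subtract circle equations pairwise → linear system) gives (x, y) ≈ (-132.2, -26.7).
Distances from that point to each station vs reported:
  Site 1: calculated 124.1 vs reported 124.1 → residual 0.0 km
  Site 2: calculated 179.7 vs reported 179.7 → residual 0.0 km
  Site 3: calculated 26.2 vs reported 26.2 → residual 0.0 km
  Site 4: calculated 100.8 vs reported 59.9 → residual 40.9 km
Site 1, Site 2, Site 3 are mutually consistent (residuals ≈ 0); Site 4 is off by 40.9 km.

Site 4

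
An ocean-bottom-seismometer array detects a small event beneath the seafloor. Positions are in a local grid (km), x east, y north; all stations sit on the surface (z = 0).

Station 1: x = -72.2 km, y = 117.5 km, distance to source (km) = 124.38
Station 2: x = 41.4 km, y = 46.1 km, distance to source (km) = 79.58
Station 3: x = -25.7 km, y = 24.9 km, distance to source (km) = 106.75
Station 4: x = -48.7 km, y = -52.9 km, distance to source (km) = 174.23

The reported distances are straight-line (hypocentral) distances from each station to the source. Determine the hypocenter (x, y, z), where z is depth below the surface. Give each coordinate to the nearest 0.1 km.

x ≈ 28.9 km, y ≈ 88.3 km, depth ≈ 66.3 km

Each station gives a sphere (x−x_i)² + (y−y_i)² + z² = d_i² (stations at z=0).
Subtracting the Station 1 sphere from Station 2 and Station 3: z² cancels, leaving linear equations in x and y:
227.2 x − 142.8 y = -6042.51
93.0 x − 185.2 y = -13663.77
Solving: x ≈ 28.896, y ≈ 88.289 km (keep extra digits for the depth step; rounded: 28.9, 88.3).
Then from the Station 1 sphere: z² = 124.38² − (x + 72.2)² − (y − 117.5)² with x = 28.896, y = 88.289, so z ≈ 66.308 ≈ 66.3 km.
Check against Station 4 (with the unrounded solution): distance 174.22 ≈ 174.23 km. ✓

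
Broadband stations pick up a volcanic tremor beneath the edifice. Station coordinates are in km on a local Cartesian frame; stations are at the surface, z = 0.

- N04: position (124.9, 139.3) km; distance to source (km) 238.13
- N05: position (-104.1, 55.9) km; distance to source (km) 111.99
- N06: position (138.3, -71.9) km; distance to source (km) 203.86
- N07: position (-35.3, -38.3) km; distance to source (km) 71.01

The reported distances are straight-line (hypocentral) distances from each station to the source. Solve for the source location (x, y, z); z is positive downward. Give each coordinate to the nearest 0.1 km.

(-45.6, -13.4, 65.7)

Each station gives a sphere (x−x_i)² + (y−y_i)² + z² = d_i² (stations at z=0).
Subtracting the N04 sphere from N05 and N06: z² cancels, leaving linear equations in x and y:
-458.0 x − 166.8 y = 23121.26
26.8 x − 422.4 y = 4439.00
Solving: x ≈ -45.602, y ≈ -13.402 km (keep extra digits for the depth step; rounded: -45.6, -13.4).
Then from the N04 sphere: z² = 238.13² − (x − 124.9)² − (y − 139.3)² with x = -45.602, y = -13.402, so z ≈ 65.704 ≈ 65.7 km.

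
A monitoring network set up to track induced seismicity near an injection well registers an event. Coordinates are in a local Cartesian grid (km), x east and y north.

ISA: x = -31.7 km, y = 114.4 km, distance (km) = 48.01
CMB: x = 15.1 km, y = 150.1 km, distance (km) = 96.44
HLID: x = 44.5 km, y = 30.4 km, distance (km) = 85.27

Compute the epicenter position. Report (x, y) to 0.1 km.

Circle about each station: (x + 31.7)² + (y − 114.4)² = 48.01²; (x − 15.1)² + (y − 150.1)² = 96.44²; (x − 44.5)² + (y − 30.4)² = 85.27².
Subtracting pairs of circle equations eliminates x²+y² and gives linear equations (the radical axes):
93.6 x + 71.4 y = 1670.06
152.4 x − 168.0 y = -16153.85
Solving the 2×2 system: x ≈ -32.8, y ≈ 66.4 km.
Check against ISA (with the unrounded x, y): √((x + 31.7)²+(y − 114.4)²) = 48.02 ≈ 48.01 km. ✓

x ≈ -32.8 km, y ≈ 66.4 km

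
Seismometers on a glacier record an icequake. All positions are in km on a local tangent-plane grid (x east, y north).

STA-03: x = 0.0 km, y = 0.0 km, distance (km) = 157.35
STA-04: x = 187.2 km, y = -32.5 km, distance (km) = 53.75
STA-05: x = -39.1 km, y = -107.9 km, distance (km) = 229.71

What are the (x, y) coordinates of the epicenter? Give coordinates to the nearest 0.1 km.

x ≈ 156.9 km, y ≈ 11.9 km

Circle about each station: x² + y² = 157.35²; (x − 187.2)² + (y + 32.5)² = 53.75²; (x + 39.1)² + (y + 107.9)² = 229.71².
Subtracting pairs of circle equations eliminates x²+y² and gives linear equations (the radical axes):
374.4 x − 65.0 y = 57970.05
-78.2 x − 215.8 y = -14836.44
Solving the 2×2 system: x ≈ 156.9, y ≈ 11.9 km.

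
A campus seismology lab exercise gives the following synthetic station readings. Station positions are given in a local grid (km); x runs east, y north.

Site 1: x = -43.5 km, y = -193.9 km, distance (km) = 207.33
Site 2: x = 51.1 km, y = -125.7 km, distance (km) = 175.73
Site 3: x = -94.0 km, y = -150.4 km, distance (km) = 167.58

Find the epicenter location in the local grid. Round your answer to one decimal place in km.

-56.8 km east, 13.0 km north

Circle about each station: (x + 43.5)² + (y + 193.9)² = 207.33²; (x − 51.1)² + (y + 125.7)² = 175.73²; (x + 94.0)² + (y + 150.4)² = 167.58².
Subtracting pairs of circle equations eliminates x²+y² and gives linear equations (the radical axes):
189.2 x + 136.4 y = -8973.06
-101.0 x + 87.0 y = 6869.37
Solving the 2×2 system: x ≈ -56.8, y ≈ 13.0 km.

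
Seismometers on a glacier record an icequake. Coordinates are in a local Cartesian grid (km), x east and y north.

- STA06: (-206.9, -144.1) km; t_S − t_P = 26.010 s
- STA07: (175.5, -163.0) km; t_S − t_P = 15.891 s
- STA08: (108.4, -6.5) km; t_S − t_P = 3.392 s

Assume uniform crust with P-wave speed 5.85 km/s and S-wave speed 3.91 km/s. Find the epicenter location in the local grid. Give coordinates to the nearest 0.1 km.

x ≈ 68.5 km, y ≈ -9.2 km

Distance from S−P lag: d = Δt · v_P v_S / (v_P − v_S) = Δt · (5.85·3.91)/(5.85−3.91) ≈ 11.7905·Δt.
So d_STA06 = 306.67, d_STA07 = 187.36, d_STA08 = 39.99 km.
Circle about each station: (x + 206.9)² + (y + 144.1)² = 306.67²; (x − 175.5)² + (y + 163.0)² = 187.36²; (x − 108.4)² + (y + 6.5)² = 39.99².
Subtracting the STA06 equation from the STA07 and STA08 equations removes the quadratic terms:
764.8 x − 37.8 y = 52739.55
630.6 x + 275.2 y = 40667.68
Solving the 2×2 system: x ≈ 68.5, y ≈ -9.2 km.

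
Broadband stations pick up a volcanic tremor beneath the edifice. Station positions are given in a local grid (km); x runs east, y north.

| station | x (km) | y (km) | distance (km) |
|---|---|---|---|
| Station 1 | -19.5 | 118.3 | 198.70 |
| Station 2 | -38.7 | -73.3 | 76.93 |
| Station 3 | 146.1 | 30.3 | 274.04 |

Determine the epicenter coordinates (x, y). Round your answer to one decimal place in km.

Circle about each station: (x + 19.5)² + (y − 118.3)² = 198.70²; (x + 38.7)² + (y + 73.3)² = 76.93²; (x − 146.1)² + (y − 30.3)² = 274.04².
Subtracting pairs of circle equations eliminates x²+y² and gives linear equations (the radical axes):
-38.4 x − 383.2 y = 26058.91
331.2 x − 176.0 y = -27728.07
Solving the 2×2 system: x ≈ -113.8, y ≈ -56.6 km.
Check against Station 1 (with the unrounded x, y): √((x + 19.5)²+(y − 118.3)²) = 198.70 ≈ 198.70 km. ✓

-113.8 km east, -56.6 km north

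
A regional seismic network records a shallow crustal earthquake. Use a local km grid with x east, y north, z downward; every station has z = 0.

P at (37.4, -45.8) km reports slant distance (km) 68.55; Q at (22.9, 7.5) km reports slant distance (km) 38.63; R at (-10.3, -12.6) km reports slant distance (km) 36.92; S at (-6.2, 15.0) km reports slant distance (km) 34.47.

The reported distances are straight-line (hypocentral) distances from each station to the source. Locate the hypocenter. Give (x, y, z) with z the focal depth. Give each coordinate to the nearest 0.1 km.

Each station gives a sphere (x−x_i)² + (y−y_i)² + z² = d_i² (stations at z=0).
Subtracting the P sphere from Q and R: z² cancels, leaving linear equations in x and y:
-29.0 x + 106.6 y = 291.09
-95.4 x + 66.4 y = 104.47
Solving: x ≈ 0.994, y ≈ 3.001 km (keep extra digits for the depth step; rounded: 1.0, 3.0).
Then from the P sphere: z² = 68.55² − (x − 37.4)² − (y + 45.8)² with x = 0.994, y = 3.001, so z ≈ 31.499 ≈ 31.5 km.

(1.0, 3.0, 31.5)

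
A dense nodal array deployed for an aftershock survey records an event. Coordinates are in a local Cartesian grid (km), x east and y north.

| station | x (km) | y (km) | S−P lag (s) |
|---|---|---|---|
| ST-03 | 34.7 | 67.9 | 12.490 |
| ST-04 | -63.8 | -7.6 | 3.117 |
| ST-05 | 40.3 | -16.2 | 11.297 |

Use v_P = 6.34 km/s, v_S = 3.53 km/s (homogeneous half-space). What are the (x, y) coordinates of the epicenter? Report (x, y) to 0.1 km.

(-45.9, 9.6)

Distance from S−P lag: d = Δt · v_P v_S / (v_P − v_S) = Δt · (6.34·3.53)/(6.34−3.53) ≈ 7.9645·Δt.
So d_ST-03 = 99.48, d_ST-04 = 24.83, d_ST-05 = 89.97 km.
Circle about each station: (x − 34.7)² + (y − 67.9)² = 99.48²; (x + 63.8)² + (y + 7.6)² = 24.83²; (x − 40.3)² + (y + 16.2)² = 89.97².
Subtracting the ST-03 equation from the ST-04 and ST-05 equations removes the quadratic terms:
-197.0 x − 151.0 y = 7593.44
11.2 x − 168.2 y = -2126.30
Solving the 2×2 system: x ≈ -45.9, y ≈ 9.6 km.
Check against ST-03 (with the unrounded x, y): √((x − 34.7)²+(y − 67.9)²) = 99.48 ≈ 99.48 km. ✓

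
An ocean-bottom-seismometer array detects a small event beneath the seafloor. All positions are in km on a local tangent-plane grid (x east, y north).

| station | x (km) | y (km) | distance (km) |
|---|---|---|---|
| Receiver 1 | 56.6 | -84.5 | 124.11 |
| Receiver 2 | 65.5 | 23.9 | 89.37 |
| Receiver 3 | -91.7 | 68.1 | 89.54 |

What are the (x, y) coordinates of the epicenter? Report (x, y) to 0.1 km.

Circle about each station: (x − 56.6)² + (y + 84.5)² = 124.11²; (x − 65.5)² + (y − 23.9)² = 89.37²; (x + 91.7)² + (y − 68.1)² = 89.54².
Subtracting the Receiver 1 equation from the Receiver 2 and Receiver 3 equations removes the quadratic terms:
17.8 x + 216.8 y = 1933.95
-296.6 x + 305.2 y = 10088.57
Solving the 2×2 system: x ≈ -22.9, y ≈ 10.8 km.

(-22.9, 10.8)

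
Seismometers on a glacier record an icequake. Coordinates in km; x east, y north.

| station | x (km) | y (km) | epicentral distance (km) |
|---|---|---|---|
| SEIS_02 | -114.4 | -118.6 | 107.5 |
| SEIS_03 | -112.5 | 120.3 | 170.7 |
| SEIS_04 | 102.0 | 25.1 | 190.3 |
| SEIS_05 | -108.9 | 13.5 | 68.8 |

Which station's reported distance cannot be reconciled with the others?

SEIS_02

Solve using three stations at a time. Using SEIS_03, SEIS_04, SEIS_05 (subtract circle equations pairwise → linear system) gives (x, y) ≈ (-74.5, -46.1).
Distances from that point to each station vs reported:
  SEIS_02: calculated 82.7 vs reported 107.5 → residual 24.8 km
  SEIS_03: calculated 170.7 vs reported 170.7 → residual 0.0 km
  SEIS_04: calculated 190.3 vs reported 190.3 → residual 0.0 km
  SEIS_05: calculated 68.9 vs reported 68.8 → residual 0.1 km
SEIS_03, SEIS_04, SEIS_05 are mutually consistent (residuals ≈ 0); SEIS_02 is off by 24.8 km.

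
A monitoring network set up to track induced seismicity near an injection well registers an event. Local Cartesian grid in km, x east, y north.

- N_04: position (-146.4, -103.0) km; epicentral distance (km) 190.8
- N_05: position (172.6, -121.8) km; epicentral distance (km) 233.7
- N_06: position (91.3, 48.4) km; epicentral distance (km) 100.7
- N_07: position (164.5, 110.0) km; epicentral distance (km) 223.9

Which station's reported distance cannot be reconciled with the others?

Solve using three stations at a time. Using N_04, N_05, N_06 (subtract circle equations pairwise → linear system) gives (x, y) ≈ (-7.2, 27.5).
Distances from that point to each station vs reported:
  N_04: calculated 190.8 vs reported 190.8 → residual 0.0 km
  N_05: calculated 233.7 vs reported 233.7 → residual 0.0 km
  N_06: calculated 100.7 vs reported 100.7 → residual 0.0 km
  N_07: calculated 190.5 vs reported 223.9 → residual 33.4 km
N_04, N_05, N_06 are mutually consistent (residuals ≈ 0); N_07 is off by 33.4 km.

N_07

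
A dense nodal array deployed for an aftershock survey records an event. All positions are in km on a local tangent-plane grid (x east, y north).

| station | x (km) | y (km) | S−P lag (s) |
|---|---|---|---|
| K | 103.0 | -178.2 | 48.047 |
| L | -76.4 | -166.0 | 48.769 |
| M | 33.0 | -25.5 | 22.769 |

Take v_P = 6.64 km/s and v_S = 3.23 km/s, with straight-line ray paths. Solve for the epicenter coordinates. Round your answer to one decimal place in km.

(40.7, 117.5)

Distance from S−P lag: d = Δt · v_P v_S / (v_P − v_S) = Δt · (6.64·3.23)/(6.64−3.23) ≈ 6.2895·Δt.
So d_K = 302.19, d_L = 306.73, d_M = 143.21 km.
Circle about each station: (x − 103.0)² + (y + 178.2)² = 302.19²; (x + 76.4)² + (y + 166.0)² = 306.73²; (x − 33.0)² + (y + 25.5)² = 143.21².
Subtracting pairs of circle equations eliminates x²+y² and gives linear equations (the radical axes):
-358.8 x + 24.4 y = -11735.78
-140.0 x + 305.4 y = 30184.70
Solving the 2×2 system: x ≈ 40.7, y ≈ 117.5 km.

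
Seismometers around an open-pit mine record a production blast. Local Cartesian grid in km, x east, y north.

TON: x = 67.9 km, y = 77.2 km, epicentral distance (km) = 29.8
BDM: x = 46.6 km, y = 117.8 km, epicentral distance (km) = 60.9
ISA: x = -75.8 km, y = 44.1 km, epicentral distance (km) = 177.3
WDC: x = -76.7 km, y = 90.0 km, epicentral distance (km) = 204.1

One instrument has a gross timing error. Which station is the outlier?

Solve using three stations at a time. Using TON, BDM, ISA (subtract circle equations pairwise → linear system) gives (x, y) ≈ (97.0, 83.6).
Distances from that point to each station vs reported:
  TON: calculated 29.8 vs reported 29.8 → residual 0.0 km
  BDM: calculated 60.9 vs reported 60.9 → residual 0.0 km
  ISA: calculated 177.3 vs reported 177.3 → residual 0.0 km
  WDC: calculated 173.9 vs reported 204.1 → residual 30.2 km
TON, BDM, ISA are mutually consistent (residuals ≈ 0); WDC is off by 30.2 km.

WDC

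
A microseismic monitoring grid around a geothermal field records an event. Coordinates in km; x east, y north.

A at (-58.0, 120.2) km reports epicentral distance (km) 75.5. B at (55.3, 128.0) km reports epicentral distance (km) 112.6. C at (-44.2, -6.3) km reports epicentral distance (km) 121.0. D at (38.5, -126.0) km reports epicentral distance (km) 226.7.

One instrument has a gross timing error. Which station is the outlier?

Solve using three stations at a time. Using A, C, D (subtract circle equations pairwise → linear system) gives (x, y) ≈ (14.7, 99.5).
Distances from that point to each station vs reported:
  A: calculated 75.6 vs reported 75.5 → residual 0.1 km
  B: calculated 49.7 vs reported 112.6 → residual 62.9 km
  C: calculated 121.0 vs reported 121.0 → residual 0.0 km
  D: calculated 226.7 vs reported 226.7 → residual 0.0 km
A, C, D are mutually consistent (residuals ≈ 0); B is off by 62.9 km.

B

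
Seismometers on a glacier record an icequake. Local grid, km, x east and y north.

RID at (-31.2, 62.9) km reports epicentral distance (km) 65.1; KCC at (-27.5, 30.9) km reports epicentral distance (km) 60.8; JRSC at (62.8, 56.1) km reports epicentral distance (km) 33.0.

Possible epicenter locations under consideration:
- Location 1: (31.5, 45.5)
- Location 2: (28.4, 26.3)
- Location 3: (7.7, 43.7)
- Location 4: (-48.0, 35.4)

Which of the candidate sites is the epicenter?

Location 1

For each candidate, compare |candidate − station| to the reported distance:
Location 1: residuals RID 0.0, KCC 0.0, JRSC 0.0 → max 0.0 km
Location 2: residuals RID 4.8, KCC 4.7, JRSC 12.5 → max 12.5 km
Location 3: residuals RID 21.7, KCC 23.3, JRSC 23.5 → max 23.5 km
Location 4: residuals RID 32.9, KCC 39.8, JRSC 79.7 → max 79.7 km
Only Location 1 has all residuals ≈ 0.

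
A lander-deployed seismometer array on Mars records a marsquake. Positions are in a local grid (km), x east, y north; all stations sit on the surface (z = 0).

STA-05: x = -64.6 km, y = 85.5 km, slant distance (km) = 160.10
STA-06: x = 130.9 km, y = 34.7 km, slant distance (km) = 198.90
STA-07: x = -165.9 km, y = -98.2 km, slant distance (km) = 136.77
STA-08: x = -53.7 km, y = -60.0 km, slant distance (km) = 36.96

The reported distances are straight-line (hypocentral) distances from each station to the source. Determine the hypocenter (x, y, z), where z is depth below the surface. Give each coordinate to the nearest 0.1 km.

x ≈ -36.0 km, y ≈ -68.9 km, depth ≈ 31.2 km

Each station gives a sphere (x−x_i)² + (y−y_i)² + z² = d_i² (stations at z=0).
Subtracting the STA-05 sphere from STA-06 and STA-07: z² cancels, leaving linear equations in x and y:
391.0 x − 101.6 y = -7073.71
-202.6 x − 367.4 y = 32608.62
Solving: x ≈ -35.996, y ≈ -68.905 km (keep extra digits for the depth step; rounded: -36.0, -68.9).
Then from the STA-05 sphere: z² = 160.10² − (x + 64.6)² − (y − 85.5)² with x = -35.996, y = -68.905, so z ≈ 31.192 ≈ 31.2 km.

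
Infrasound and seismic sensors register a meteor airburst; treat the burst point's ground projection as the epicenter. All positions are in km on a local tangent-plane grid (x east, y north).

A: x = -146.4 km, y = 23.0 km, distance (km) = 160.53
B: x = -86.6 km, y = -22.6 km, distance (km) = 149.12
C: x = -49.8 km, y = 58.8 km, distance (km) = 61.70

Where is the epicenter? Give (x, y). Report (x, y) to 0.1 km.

(-7.8, 104.0)

Circle about each station: (x + 146.4)² + (y − 23.0)² = 160.53²; (x + 86.6)² + (y + 22.6)² = 149.12²; (x + 49.8)² + (y − 58.8)² = 61.70².
Subtracting the A equation from the B and C equations removes the quadratic terms:
119.6 x − 91.2 y = -10418.53
193.2 x + 71.6 y = 5938.51
Solving the 2×2 system: x ≈ -7.8, y ≈ 104.0 km.
Check against A (with the unrounded x, y): √((x + 146.4)²+(y − 23.0)²) = 160.53 ≈ 160.53 km. ✓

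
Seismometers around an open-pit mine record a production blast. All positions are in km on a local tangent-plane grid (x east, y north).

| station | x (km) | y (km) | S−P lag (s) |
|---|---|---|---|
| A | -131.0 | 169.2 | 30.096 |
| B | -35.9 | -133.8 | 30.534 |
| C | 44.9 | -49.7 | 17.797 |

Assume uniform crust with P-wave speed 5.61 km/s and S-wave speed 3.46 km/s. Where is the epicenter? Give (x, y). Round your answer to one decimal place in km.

x ≈ 128.2 km, y ≈ 87.7 km

Distance from S−P lag: d = Δt · v_P v_S / (v_P − v_S) = Δt · (5.61·3.46)/(5.61−3.46) ≈ 9.0282·Δt.
So d_A = 271.71, d_B = 275.67, d_C = 160.67 km.
Circle about each station: (x + 131.0)² + (y − 169.2)² = 271.71²; (x + 35.9)² + (y + 133.8)² = 275.67²; (x − 44.9)² + (y + 49.7)² = 160.67².
Subtracting pairs of circle equations eliminates x²+y² and gives linear equations (the radical axes):
190.2 x − 606.0 y = -28766.01
351.8 x − 437.8 y = 6707.94
Solving the 2×2 system: x ≈ 128.2, y ≈ 87.7 km.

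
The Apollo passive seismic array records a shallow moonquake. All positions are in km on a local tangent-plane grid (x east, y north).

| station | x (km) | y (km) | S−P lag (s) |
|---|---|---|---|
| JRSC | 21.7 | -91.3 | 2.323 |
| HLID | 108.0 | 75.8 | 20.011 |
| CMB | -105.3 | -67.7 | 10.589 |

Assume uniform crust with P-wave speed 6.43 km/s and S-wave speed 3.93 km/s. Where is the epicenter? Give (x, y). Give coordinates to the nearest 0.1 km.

(-1.6, -94.2)

Distance from S−P lag: d = Δt · v_P v_S / (v_P − v_S) = Δt · (6.43·3.93)/(6.43−3.93) ≈ 10.1080·Δt.
So d_JRSC = 23.48, d_HLID = 202.27, d_CMB = 107.03 km.
Circle about each station: (x − 21.7)² + (y + 91.3)² = 23.48²; (x − 108.0)² + (y − 75.8)² = 202.27²; (x + 105.3)² + (y + 67.7)² = 107.03².
Subtracting pairs of circle equations eliminates x²+y² and gives linear equations (the radical axes):
172.6 x + 334.2 y = -31758.78
-254.0 x + 47.2 y = -4039.31
Solving the 2×2 system: x ≈ -1.6, y ≈ -94.2 km.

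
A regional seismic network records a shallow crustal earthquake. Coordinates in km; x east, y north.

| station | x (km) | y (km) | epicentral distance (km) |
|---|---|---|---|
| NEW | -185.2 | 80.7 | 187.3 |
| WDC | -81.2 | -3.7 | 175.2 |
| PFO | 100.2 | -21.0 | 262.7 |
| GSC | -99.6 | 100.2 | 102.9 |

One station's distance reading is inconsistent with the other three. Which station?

Solve using three stations at a time. Using NEW, WDC, GSC (subtract circle equations pairwise → linear system) gives (x, y) ≈ (-14.8, 158.4).
Distances from that point to each station vs reported:
  NEW: calculated 187.3 vs reported 187.3 → residual 0.0 km
  WDC: calculated 175.2 vs reported 175.2 → residual 0.0 km
  PFO: calculated 213.1 vs reported 262.7 → residual 49.6 km
  GSC: calculated 102.8 vs reported 102.9 → residual 0.1 km
NEW, WDC, GSC are mutually consistent (residuals ≈ 0); PFO is off by 49.6 km.

PFO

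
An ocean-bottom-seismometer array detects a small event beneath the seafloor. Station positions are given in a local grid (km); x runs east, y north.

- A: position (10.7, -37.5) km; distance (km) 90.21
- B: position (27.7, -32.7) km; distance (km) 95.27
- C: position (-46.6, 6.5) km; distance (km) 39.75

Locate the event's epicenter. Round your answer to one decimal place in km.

Circle about each station: (x − 10.7)² + (y + 37.5)² = 90.21²; (x − 27.7)² + (y + 32.7)² = 95.27²; (x + 46.6)² + (y − 6.5)² = 39.75².
Subtracting the A equation from the B and C equations removes the quadratic terms:
34.0 x + 9.6 y = -622.69
-114.6 x + 88.0 y = 7250.85
Solving the 2×2 system: x ≈ -30.4, y ≈ 42.8 km.

(-30.4, 42.8)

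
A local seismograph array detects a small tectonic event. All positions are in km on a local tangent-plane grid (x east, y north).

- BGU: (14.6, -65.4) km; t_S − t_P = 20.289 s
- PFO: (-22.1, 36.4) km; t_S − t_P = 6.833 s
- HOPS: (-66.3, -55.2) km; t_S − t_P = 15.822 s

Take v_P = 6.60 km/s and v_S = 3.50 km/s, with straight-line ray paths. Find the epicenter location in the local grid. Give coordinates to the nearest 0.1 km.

Distance from S−P lag: d = Δt · v_P v_S / (v_P − v_S) = Δt · (6.60·3.50)/(6.60−3.50) ≈ 7.4516·Δt.
So d_BGU = 151.19, d_PFO = 50.92, d_HOPS = 117.90 km.
Circle about each station: (x − 14.6)² + (y + 65.4)² = 151.19²; (x + 22.1)² + (y − 36.4)² = 50.92²; (x + 66.3)² + (y + 55.2)² = 117.90².
Subtracting the BGU equation from the PFO and HOPS equations removes the quadratic terms:
-73.4 x + 203.6 y = 17588.62
-161.8 x + 20.4 y = 11910.42
Solving the 2×2 system: x ≈ -65.7, y ≈ 62.7 km.
Check against BGU (with the unrounded x, y): √((x − 14.6)²+(y + 65.4)²) = 151.19 ≈ 151.19 km. ✓

-65.7 km east, 62.7 km north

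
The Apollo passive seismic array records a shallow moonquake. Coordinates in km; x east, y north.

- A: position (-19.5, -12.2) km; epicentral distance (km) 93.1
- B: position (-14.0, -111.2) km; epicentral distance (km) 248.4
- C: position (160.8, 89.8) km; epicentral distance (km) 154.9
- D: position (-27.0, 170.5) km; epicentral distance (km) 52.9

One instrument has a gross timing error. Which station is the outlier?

Solve using three stations at a time. Using B, C, D (subtract circle equations pairwise → linear system) gives (x, y) ≈ (12.9, 135.7).
Distances from that point to each station vs reported:
  A: calculated 151.4 vs reported 93.1 → residual 58.3 km
  B: calculated 248.4 vs reported 248.4 → residual 0.0 km
  C: calculated 154.9 vs reported 154.9 → residual 0.0 km
  D: calculated 52.9 vs reported 52.9 → residual 0.0 km
B, C, D are mutually consistent (residuals ≈ 0); A is off by 58.3 km.

A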